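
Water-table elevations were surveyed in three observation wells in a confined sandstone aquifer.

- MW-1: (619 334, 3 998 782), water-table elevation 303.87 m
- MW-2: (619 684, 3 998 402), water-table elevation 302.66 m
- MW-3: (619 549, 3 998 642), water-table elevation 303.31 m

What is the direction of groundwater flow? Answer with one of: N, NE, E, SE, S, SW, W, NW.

SE

With h = a·x + b·y + c and MW-1 as origin, the differences give:
  350·a + (-380)·b = -1.21
  215·a + (-140)·b = -0.56
Eliminate b (×(-140) and ×(-380), subtract): 32700·a = -43.400 → a = ∂h/∂x = -0.001327
Back-substitute: b = ∂h/∂y = +0.001962.
Flow = −∇h = (+0.001327 east, -0.001962 north), which points southeast.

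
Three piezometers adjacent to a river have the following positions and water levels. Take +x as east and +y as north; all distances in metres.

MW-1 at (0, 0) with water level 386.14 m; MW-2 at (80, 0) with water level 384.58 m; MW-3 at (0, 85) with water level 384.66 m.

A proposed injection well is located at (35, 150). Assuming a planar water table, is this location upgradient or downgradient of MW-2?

downgradient

∂h/∂x = (384.58 − 386.14) / (80 − 0) = -0.01950
∂h/∂y = (384.66 − 386.14) / (85 − 0) = -0.01741
Head at (35, 150) = 386.14 + (-0.01950)·(35) + (-0.01741)·(150) = 382.85 m.
That is lower than the 384.58 m at MW-2, so the point is downgradient.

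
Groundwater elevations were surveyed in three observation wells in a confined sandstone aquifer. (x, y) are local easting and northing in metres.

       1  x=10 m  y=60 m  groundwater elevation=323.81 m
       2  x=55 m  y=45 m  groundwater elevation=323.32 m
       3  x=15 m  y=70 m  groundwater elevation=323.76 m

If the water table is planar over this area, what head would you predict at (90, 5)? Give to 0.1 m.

322.9 m

With h = a·x + b·y + c and 1 as origin, the differences give:
  45·a + (-15)·b = -0.49
  5·a + 10·b = -0.05
Eliminate b (×10 and ×(-15), subtract): 525·a = -5.650 → a = ∂h/∂x = -0.01076
Back-substitute: b = ∂h/∂y = +0.0003810.
h(90, 5) = 323.81 + (-0.01076)·(80) + (+0.0003810)·(-55) = 323.81 -0.861 -0.021 = 322.928 m.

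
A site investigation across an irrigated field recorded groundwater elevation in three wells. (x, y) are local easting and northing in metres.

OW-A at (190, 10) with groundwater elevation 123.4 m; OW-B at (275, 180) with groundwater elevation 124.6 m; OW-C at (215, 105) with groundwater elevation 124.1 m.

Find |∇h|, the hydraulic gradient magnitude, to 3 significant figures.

0.00782

With h = a·x + b·y + c and OW-A as origin, the differences give:
  85·a + 170·b = +1.2
  25·a + 95·b = +0.7
Eliminate b (×95 and ×170, subtract): 3825·a = -5.00 → a = ∂h/∂x = -0.001307
Back-substitute: b = ∂h/∂y = +0.007712.
|∇h| = √(-0.001307² + 0.007712²) = 0.007822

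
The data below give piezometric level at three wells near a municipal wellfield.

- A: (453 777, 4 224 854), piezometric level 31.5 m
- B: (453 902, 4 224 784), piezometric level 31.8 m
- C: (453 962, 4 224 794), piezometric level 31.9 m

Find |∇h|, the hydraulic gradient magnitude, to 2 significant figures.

0.0021

With h = a·x + b·y + c and A as origin, the differences give:
  125·a + (-70)·b = +0.3
  185·a + (-60)·b = +0.4
Eliminate b (×(-60) and ×(-70), subtract): 5450·a = 10.00 → a = ∂h/∂x = +0.001835
Back-substitute: b = ∂h/∂y = -0.001009.
|∇h| = √(0.001835² + -0.001009²) = 0.002094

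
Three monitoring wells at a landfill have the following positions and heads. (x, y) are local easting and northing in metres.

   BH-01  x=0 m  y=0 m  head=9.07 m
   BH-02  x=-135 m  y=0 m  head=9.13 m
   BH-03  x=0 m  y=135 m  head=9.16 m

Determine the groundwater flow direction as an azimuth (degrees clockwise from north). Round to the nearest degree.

146°

∂h/∂x = (9.13 − 9.07) / (-135 − 0) = -0.0004444
∂h/∂y = (9.16 − 9.07) / (135 − 0) = +0.0006667
Flow direction (−∇h) has components (+0.0004444 E, -0.0006667 N).
Azimuth = atan2(E, N) = atan2(+0.0004444, -0.0006667) = 146.3° ≈ 146°.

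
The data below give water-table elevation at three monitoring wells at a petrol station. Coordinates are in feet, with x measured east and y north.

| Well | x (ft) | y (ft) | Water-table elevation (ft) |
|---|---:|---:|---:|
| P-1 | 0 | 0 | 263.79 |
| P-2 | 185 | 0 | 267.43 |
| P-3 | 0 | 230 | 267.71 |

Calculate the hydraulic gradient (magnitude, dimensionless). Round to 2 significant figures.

∂h/∂x = (267.43 − 263.79) / (185 − 0) = +0.01968
∂h/∂y = (267.71 − 263.79) / (230 − 0) = +0.01704
|∇h| = √(0.01968² + 0.01704²) = 0.02603

0.026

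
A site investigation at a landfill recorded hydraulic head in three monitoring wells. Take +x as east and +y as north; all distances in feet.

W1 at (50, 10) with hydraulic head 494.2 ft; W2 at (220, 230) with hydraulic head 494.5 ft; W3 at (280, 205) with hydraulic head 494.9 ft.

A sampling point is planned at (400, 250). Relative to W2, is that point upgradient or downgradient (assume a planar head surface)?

upgradient

With h = a·x + b·y + c and W1 as origin, the differences give:
  170·a + 220·b = +0.3
  230·a + 195·b = +0.7
Eliminate b (×195 and ×220, subtract): -17450·a = -95.50 → a = ∂h/∂x = +0.005473
Back-substitute: b = ∂h/∂y = -0.002865.
Head at (400, 250) = 494.2 + (+0.005473)·(350) + (-0.002865)·(240) = 495.43 ft.
That is higher than the 494.5 ft at W2, so the point is upgradient.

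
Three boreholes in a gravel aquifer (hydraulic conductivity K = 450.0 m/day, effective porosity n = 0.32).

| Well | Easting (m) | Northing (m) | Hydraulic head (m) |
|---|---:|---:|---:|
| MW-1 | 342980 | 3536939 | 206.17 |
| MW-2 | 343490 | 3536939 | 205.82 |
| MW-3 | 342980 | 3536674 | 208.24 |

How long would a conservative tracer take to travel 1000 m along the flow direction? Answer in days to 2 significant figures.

∂h/∂x = (205.82 − 206.17) / (343490 − 342980) = -0.0006863
∂h/∂y = (208.24 − 206.17) / (3536674 − 3536939) = -0.007811
|∇h| = √(-0.0006863² + -0.007811²) = 0.007841
Seepage velocity v = K·i/n = 450.0 × 0.007841 / 0.32 = 11.03 m/day.
t = 1000 / 11.03 = 90.66 days.

91 days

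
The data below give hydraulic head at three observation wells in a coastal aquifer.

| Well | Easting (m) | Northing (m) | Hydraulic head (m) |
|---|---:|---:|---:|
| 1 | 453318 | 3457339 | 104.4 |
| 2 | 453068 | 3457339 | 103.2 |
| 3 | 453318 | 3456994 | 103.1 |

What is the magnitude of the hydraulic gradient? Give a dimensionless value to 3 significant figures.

0.00610

∂h/∂x = (103.2 − 104.4) / (453068 − 453318) = +0.004800
∂h/∂y = (103.1 − 104.4) / (3456994 − 3457339) = +0.003768
|∇h| = √(0.004800² + 0.003768²) = 0.006102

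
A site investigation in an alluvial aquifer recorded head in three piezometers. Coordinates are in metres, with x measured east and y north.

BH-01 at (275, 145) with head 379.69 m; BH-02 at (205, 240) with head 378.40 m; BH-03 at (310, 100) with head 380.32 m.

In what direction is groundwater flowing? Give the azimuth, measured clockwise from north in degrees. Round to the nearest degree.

300°

Differences from BH-01: to BH-02 (Δx, Δy, Δh) = (-70, 95, -1.29); to BH-03 = (35, -45, +0.63).
Solve a·Δx + b·Δy = Δh: det = (-70)·(-45) − 35·95 = -175.
∂h/∂x = [(-1.29)·(-45) − (+0.63)·95] / -175 = +0.01029
∂h/∂y = [(-70)·(+0.63) − 35·(-1.29)] / -175 = -0.006000
Flow direction (−∇h) has components (-0.01029 E, +0.006000 N).
Azimuth = atan2(E, N) = atan2(-0.01029, +0.006000) = 300.3° ≈ 300°.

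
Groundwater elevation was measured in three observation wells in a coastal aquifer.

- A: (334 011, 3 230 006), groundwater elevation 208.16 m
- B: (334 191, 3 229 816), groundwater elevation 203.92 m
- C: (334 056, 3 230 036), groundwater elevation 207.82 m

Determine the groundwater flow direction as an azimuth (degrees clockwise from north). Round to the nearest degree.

Differences from A: to B (Δx, Δy, Δh) = (180, -190, -4.24); to C = (45, 30, -0.34).
Determinant of the coordinate differences = 180·30 − 45·(-190) = 13950.
∂h/∂x = [(-4.24)·30 − (-0.34)·(-190)] / 13950 = -0.01375
∂h/∂y = [180·(-0.34) − 45·(-4.24)] / 13950 = +0.009290
Flow direction (−∇h) has components (+0.01375 E, -0.009290 N).
Azimuth = atan2(E, N) = atan2(+0.01375, -0.009290) = 124.0° ≈ 124°.

124°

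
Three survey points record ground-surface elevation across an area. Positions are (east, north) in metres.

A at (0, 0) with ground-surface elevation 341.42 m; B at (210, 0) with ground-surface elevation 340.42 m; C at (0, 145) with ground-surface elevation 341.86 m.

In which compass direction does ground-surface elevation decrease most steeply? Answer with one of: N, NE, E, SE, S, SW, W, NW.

∂z/∂x = (340.42 − 341.42) / (210 − 0) = -0.004762
∂z/∂y = (341.86 − 341.42) / (145 − 0) = +0.003034
Steepest decrease is along −∇f = (+0.004762 E, -0.003034 N) → southeast.

SE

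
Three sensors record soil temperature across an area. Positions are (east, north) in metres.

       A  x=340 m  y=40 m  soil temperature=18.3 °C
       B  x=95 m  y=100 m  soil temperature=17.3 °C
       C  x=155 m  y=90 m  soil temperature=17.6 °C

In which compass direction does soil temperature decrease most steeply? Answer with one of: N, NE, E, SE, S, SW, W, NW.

SW

Differences from A: to B (Δx, Δy, Δh) = (-245, 60, -1.0); to C = (-185, 50, -0.7).
Determinant of the coordinate differences = (-245)·50 − (-185)·60 = -1150.
∂T/∂x = [(-1.0)·50 − (-0.7)·60] / -1150 = +0.006957
∂T/∂y = [(-245)·(-0.7) − (-185)·(-1.0)] / -1150 = +0.01174
Steepest decrease is along −∇f = (-0.006957 E, -0.01174 N) → southwest.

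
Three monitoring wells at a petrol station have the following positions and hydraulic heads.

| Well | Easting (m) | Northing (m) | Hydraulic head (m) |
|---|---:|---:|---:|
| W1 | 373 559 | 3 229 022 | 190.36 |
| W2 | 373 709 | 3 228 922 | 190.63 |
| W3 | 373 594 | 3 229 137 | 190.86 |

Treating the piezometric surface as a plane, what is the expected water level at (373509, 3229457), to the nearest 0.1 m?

Taking W1 as reference: W2−W1 = (150, -100, +0.27); W3−W1 = (35, 115, +0.50).
Determinant of the coordinate differences = 150·115 − 35·(-100) = 20750.
∂h/∂x = [(+0.27)·115 − (+0.50)·(-100)] / 20750 = +0.003906
∂h/∂y = [150·(+0.50) − 35·(+0.27)] / 20750 = +0.003159
h(373509, 3229457) = 190.36 + (+0.003906)·(-50) + (+0.003159)·(435) = 190.36 -0.195 +1.374 = 191.539 m.

191.5 m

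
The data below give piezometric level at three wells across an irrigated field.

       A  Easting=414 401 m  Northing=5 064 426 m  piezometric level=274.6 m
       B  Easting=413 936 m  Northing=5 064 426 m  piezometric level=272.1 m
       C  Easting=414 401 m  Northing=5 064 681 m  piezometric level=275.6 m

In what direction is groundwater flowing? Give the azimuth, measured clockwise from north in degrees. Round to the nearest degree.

∂h/∂x = (272.1 − 274.6) / (413936 − 414401) = +0.005376
∂h/∂y = (275.6 − 274.6) / (5064681 − 5064426) = +0.003922
Flow direction (−∇h) has components (-0.005376 E, -0.003922 N).
Azimuth = atan2(E, N) = atan2(-0.005376, -0.003922) = 233.9° ≈ 234°.

234°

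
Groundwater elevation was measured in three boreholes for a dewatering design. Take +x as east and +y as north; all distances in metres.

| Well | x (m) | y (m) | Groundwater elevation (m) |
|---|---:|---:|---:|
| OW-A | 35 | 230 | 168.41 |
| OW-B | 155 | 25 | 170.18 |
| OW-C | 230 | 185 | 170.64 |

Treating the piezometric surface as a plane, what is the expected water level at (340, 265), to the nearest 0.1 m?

With h = a·x + b·y + c and OW-A as origin, the differences give:
  120·a + (-205)·b = +1.77
  195·a + (-45)·b = +2.23
Eliminate b (×(-45) and ×(-205), subtract): 34575·a = 377.500 → a = ∂h/∂x = +0.01092
Back-substitute: b = ∂h/∂y = -0.002243.
h(340, 265) = 168.41 + (+0.01092)·(305) + (-0.002243)·(35) = 168.41 +3.330 -0.079 = 171.662 m.

171.7 m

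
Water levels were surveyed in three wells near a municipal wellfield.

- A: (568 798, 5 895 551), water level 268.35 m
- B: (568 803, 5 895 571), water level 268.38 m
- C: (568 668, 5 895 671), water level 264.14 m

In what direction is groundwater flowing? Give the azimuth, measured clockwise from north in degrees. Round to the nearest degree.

With h = a·x + b·y + c and A as origin, the differences give:
  5·a + 20·b = +0.03
  (-130)·a + 120·b = -4.21
Eliminate b (×120 and ×20, subtract): 3200·a = 87.800 → a = ∂h/∂x = +0.02744
Back-substitute: b = ∂h/∂y = -0.005359.
Flow direction (−∇h) has components (-0.02744 E, +0.005359 N).
Azimuth = atan2(E, N) = atan2(-0.02744, +0.005359) = 281.1° ≈ 281°.

281°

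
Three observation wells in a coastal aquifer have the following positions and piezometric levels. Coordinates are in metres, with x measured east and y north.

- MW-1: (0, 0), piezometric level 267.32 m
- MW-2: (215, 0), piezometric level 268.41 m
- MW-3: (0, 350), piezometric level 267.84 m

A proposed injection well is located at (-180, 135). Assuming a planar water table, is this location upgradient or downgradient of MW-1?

downgradient

∂h/∂x = (268.41 − 267.32) / (215 − 0) = +0.005070
∂h/∂y = (267.84 − 267.32) / (350 − 0) = +0.001486
Head at (-180, 135) = 267.32 + (+0.005070)·(-180) + (+0.001486)·(135) = 266.61 m.
That is lower than the 267.32 m at MW-1, so the point is downgradient.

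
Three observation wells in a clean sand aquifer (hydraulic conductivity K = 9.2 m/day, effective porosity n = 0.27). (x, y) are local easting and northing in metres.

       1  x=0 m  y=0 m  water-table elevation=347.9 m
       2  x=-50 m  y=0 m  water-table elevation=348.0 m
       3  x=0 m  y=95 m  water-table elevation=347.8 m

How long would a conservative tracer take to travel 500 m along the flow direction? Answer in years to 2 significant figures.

∂h/∂x = (348.0 − 347.9) / (-50 − 0) = -0.002000
∂h/∂y = (347.8 − 347.9) / (95 − 0) = -0.001053
|∇h| = √(-0.002000² + -0.001053²) = 0.00226
Seepage velocity v = K·i/n = 9.2 × 0.00226 / 0.27 = 0.07701 m/day.
t = 500 / 0.07701 = 6493 days = 17.8 years.

18 years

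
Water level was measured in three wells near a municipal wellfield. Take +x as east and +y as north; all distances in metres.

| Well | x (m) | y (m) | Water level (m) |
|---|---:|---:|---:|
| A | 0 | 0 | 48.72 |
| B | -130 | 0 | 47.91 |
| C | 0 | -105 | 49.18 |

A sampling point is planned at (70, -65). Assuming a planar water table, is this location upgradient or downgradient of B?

upgradient

∂h/∂x = (47.91 − 48.72) / (-130 − 0) = +0.006231
∂h/∂y = (49.18 − 48.72) / (-105 − 0) = -0.004381
Head at (70, -65) = 48.72 + (+0.006231)·(70) + (-0.004381)·(-65) = 49.44 m.
That is higher than the 47.91 m at B, so the point is upgradient.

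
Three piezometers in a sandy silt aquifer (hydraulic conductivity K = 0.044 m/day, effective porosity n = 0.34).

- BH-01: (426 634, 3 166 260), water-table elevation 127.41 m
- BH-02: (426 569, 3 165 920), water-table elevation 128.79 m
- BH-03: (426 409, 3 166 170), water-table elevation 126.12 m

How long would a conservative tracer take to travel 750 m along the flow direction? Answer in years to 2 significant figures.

Taking BH-01 as reference: BH-02−BH-01 = (-65, -340, +1.38); BH-03−BH-01 = (-225, -90, -1.29).
Solve a·Δx + b·Δy = Δh: det = (-65)·(-90) − (-225)·(-340) = -70650.
∂h/∂x = [(+1.38)·(-90) − (-1.29)·(-340)] / -70650 = +0.007966
∂h/∂y = [(-65)·(-1.29) − (-225)·(+1.38)] / -70650 = -0.005582
|∇h| = √(0.007966² + -0.005582²) = 0.009727
Seepage velocity v = K·i/n = 0.044 × 0.009727 / 0.34 = 0.001259 m/day.
t = 750 / 0.001259 = 5.957e+05 days = 1.63e+03 years.

1600 years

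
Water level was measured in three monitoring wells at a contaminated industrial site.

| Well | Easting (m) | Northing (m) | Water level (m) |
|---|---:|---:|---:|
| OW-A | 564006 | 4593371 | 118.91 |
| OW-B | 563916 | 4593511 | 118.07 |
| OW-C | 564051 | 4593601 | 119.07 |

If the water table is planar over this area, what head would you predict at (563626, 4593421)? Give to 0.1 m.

115.8 m

Three-point gradient (reference OW-A): Δ to OW-B = (-90, 140, -0.84), Δ to OW-C = (45, 230, +0.16).
∂h/∂x = +0.007985, ∂h/∂y = -0.0008667 (det = -27000).
h(563626, 4593421) = 118.91 + (+0.007985)·(-380) + (-0.0008667)·(50) = 118.91 -3.034 -0.043 = 115.832 m.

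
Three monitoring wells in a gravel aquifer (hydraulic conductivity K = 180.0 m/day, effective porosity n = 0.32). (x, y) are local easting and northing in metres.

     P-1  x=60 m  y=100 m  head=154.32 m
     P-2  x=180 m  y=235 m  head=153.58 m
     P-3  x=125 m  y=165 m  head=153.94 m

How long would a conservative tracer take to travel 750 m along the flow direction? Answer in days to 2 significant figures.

320 days

With h = a·x + b·y + c and P-1 as origin, the differences give:
  120·a + 135·b = -0.74
  65·a + 65·b = -0.38
Eliminate b (×65 and ×135, subtract): -975·a = 3.200 → a = ∂h/∂x = -0.003282
Back-substitute: b = ∂h/∂y = -0.002564.
|∇h| = √(-0.003282² + -0.002564²) = 0.004165
Seepage velocity v = K·i/n = 180.0 × 0.004165 / 0.32 = 2.343 m/day.
t = 750 / 2.343 = 320.1 days.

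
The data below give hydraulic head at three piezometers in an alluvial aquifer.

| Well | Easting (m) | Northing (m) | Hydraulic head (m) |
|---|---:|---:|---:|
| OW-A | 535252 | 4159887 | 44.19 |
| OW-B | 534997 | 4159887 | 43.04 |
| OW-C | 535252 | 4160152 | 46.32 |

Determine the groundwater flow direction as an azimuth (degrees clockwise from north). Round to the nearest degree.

∂h/∂x = (43.04 − 44.19) / (534997 − 535252) = +0.004510
∂h/∂y = (46.32 − 44.19) / (4160152 − 4159887) = +0.008038
Flow direction (−∇h) has components (-0.004510 E, -0.008038 N).
Azimuth = atan2(E, N) = atan2(-0.004510, -0.008038) = 209.3° ≈ 209°.

209°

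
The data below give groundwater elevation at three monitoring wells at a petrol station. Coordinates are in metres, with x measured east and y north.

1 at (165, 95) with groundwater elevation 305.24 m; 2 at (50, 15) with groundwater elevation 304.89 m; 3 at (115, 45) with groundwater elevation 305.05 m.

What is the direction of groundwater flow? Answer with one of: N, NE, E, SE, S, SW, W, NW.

SW

Three-point gradient (reference 1): Δ to 2 = (-115, -80, -0.35), Δ to 3 = (-50, -50, -0.19).
∂h/∂x = +0.001314, ∂h/∂y = +0.002486 (det = 1750).
Flow = −∇h = (-0.001314 east, -0.002486 north), which points southwest.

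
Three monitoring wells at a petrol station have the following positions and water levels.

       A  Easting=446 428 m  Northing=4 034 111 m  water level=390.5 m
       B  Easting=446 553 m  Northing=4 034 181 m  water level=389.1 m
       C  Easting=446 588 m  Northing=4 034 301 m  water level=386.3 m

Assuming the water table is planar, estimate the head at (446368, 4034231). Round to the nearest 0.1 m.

With h = a·x + b·y + c and A as origin, the differences give:
  125·a + 70·b = -1.4
  160·a + 190·b = -4.2
Eliminate b (×190 and ×70, subtract): 12550·a = 28.00 → a = ∂h/∂x = +0.002231
Back-substitute: b = ∂h/∂y = -0.02398.
h(446368, 4034231) = 390.5 + (+0.002231)·(-60) + (-0.02398)·(120) = 390.5 -0.134 -2.878 = 387.488 m.

387.5 m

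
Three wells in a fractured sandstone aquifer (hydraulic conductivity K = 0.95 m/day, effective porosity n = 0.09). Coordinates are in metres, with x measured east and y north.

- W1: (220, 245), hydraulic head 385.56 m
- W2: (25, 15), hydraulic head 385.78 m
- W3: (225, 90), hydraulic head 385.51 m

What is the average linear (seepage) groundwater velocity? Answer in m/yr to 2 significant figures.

5.7 m/yr

Three-point gradient (reference W1): Δ to W2 = (-195, -230, +0.22), Δ to W3 = (5, -155, -0.05).
∂h/∂x = -0.001453, ∂h/∂y = +0.0002757 (det = 31375).
|∇h| = √(-0.001453² + 0.0002757²) = 0.001479
Seepage velocity v = K·i/n = 0.95 × 0.001479 / 0.09 = 0.01561 m/day = 5.702 m/yr.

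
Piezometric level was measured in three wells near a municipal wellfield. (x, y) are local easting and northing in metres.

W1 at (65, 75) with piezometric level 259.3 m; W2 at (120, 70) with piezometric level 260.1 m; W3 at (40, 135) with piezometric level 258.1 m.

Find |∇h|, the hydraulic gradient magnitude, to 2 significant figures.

0.020

With h = a·x + b·y + c and W1 as origin, the differences give:
  55·a + (-5)·b = +0.8
  (-25)·a + 60·b = -1.2
Eliminate b (×60 and ×(-5), subtract): 3175·a = 42.00 → a = ∂h/∂x = +0.01323
Back-substitute: b = ∂h/∂y = -0.01449.
|∇h| = √(0.01323² + -0.01449²) = 0.01962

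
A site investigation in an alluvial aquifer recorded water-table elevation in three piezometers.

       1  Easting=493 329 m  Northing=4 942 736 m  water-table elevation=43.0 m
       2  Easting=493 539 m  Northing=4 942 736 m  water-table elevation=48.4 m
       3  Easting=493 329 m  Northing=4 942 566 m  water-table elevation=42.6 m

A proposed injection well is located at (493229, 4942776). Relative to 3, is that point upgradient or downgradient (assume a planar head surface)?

∂h/∂x = (48.4 − 43.0) / (493539 − 493329) = +0.02571
∂h/∂y = (42.6 − 43.0) / (4942566 − 4942736) = +0.002353
Head at (493229, 4942776) = 43.0 + (+0.02571)·(-100) + (+0.002353)·(40) = 40.52 m.
That is lower than the 42.6 m at 3, so the point is downgradient.

downgradient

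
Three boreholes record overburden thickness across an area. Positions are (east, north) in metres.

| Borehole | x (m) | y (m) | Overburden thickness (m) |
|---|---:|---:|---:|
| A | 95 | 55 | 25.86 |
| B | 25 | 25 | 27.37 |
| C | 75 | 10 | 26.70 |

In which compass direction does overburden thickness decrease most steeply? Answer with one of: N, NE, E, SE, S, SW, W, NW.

NE

Three-point gradient (reference A): Δ to B = (-70, -30, +1.51), Δ to C = (-20, -45, +0.84).
∂d/∂x = -0.01676, ∂d/∂y = -0.01122 (det = 2550).
Steepest decrease is along −∇f = (+0.01676 E, +0.01122 N) → northeast.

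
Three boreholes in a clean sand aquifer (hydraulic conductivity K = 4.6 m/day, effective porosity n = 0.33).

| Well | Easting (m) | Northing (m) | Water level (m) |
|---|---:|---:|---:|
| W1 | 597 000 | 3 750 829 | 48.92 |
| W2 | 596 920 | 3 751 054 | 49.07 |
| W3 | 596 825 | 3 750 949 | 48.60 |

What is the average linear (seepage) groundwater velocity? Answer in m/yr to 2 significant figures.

18 m/yr

Differences from W1: to W2 (Δx, Δy, Δh) = (-80, 225, +0.15); to W3 = (-175, 120, -0.32).
Solve a·Δx + b·Δy = Δh: det = (-80)·120 − (-175)·225 = 29775.
∂h/∂x = [(+0.15)·120 − (-0.32)·225] / 29775 = +0.003023
∂h/∂y = [(-80)·(-0.32) − (-175)·(+0.15)] / 29775 = +0.001741
|∇h| = √(0.003023² + 0.001741²) = 0.003488
Seepage velocity v = K·i/n = 4.6 × 0.003488 / 0.33 = 0.04862 m/day = 17.76 m/yr.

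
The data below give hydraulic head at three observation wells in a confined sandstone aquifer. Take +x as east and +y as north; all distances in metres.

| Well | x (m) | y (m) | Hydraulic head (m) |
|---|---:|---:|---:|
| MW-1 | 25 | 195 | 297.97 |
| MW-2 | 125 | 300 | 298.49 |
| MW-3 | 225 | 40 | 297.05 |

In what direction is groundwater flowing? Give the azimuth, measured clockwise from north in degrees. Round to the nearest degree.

175°

Taking MW-1 as reference: MW-2−MW-1 = (100, 105, +0.52); MW-3−MW-1 = (200, -155, -0.92).
Solve a·Δx + b·Δy = Δh: det = 100·(-155) − 200·105 = -36500.
∂h/∂x = [(+0.52)·(-155) − (-0.92)·105] / -36500 = -0.0004384
∂h/∂y = [100·(-0.92) − 200·(+0.52)] / -36500 = +0.005370
Flow direction (−∇h) has components (+0.0004384 E, -0.005370 N).
Azimuth = atan2(E, N) = atan2(+0.0004384, -0.005370) = 175.3° ≈ 175°.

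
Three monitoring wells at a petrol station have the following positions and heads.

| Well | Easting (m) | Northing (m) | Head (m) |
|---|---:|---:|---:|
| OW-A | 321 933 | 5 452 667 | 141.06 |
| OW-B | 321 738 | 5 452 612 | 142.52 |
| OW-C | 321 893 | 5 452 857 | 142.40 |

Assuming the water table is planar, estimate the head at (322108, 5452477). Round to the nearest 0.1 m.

138.5 m

With h = a·x + b·y + c and OW-A as origin, the differences give:
  (-195)·a + (-55)·b = +1.46
  (-40)·a + 190·b = +1.34
Eliminate b (×190 and ×(-55), subtract): -39250·a = 351.100 → a = ∂h/∂x = -0.008945
Back-substitute: b = ∂h/∂y = +0.005169.
h(322108, 5452477) = 141.06 + (-0.008945)·(175) + (+0.005169)·(-190) = 141.06 -1.565 -0.982 = 138.512 m.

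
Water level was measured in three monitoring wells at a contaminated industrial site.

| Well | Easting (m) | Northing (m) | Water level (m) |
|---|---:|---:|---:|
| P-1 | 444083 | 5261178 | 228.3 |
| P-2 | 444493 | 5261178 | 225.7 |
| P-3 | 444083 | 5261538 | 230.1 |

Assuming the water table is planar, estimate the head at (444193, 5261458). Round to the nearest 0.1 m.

∂h/∂x = (225.7 − 228.3) / (444493 − 444083) = -0.006341
∂h/∂y = (230.1 − 228.3) / (5261538 − 5261178) = +0.005000
h(444193, 5261458) = 228.3 + (-0.006341)·(110) + (+0.005000)·(280) = 228.3 -0.698 +1.400 = 229.002 m.

229.0 m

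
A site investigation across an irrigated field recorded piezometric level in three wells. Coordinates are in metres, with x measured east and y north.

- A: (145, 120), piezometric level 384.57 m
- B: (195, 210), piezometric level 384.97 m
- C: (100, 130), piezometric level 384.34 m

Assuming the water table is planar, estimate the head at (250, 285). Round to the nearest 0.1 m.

With h = a·x + b·y + c and A as origin, the differences give:
  50·a + 90·b = +0.40
  (-45)·a + 10·b = -0.23
Eliminate b (×10 and ×90, subtract): 4550·a = 24.700 → a = ∂h/∂x = +0.005429
Back-substitute: b = ∂h/∂y = +0.001429.
h(250, 285) = 384.57 + (+0.005429)·(105) + (+0.001429)·(165) = 384.57 +0.570 +0.236 = 385.376 m.

385.4 m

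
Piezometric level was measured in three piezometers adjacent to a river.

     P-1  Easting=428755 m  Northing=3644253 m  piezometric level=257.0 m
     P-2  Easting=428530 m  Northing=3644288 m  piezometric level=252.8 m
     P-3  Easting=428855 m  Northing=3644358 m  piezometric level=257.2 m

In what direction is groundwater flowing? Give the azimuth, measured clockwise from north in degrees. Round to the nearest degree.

310°

With h = a·x + b·y + c and P-1 as origin, the differences give:
  (-225)·a + 35·b = -4.2
  100·a + 105·b = +0.2
Eliminate b (×105 and ×35, subtract): -27125·a = -448.00 → a = ∂h/∂x = +0.01652
Back-substitute: b = ∂h/∂y = -0.01382.
Flow direction (−∇h) has components (-0.01652 E, +0.01382 N).
Azimuth = atan2(E, N) = atan2(-0.01652, +0.01382) = 309.9° ≈ 310°.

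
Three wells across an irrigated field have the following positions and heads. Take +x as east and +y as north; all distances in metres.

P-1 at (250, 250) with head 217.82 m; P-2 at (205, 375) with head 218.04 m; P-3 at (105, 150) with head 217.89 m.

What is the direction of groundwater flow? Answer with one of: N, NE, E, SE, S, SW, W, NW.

Taking P-1 as reference: P-2−P-1 = (-45, 125, +0.22); P-3−P-1 = (-145, -100, +0.07).
Determinant of the coordinate differences = (-45)·(-100) − (-145)·125 = 22625.
∂h/∂x = [(+0.22)·(-100) − (+0.07)·125] / 22625 = -0.001359
∂h/∂y = [(-45)·(+0.07) − (-145)·(+0.22)] / 22625 = +0.001271
Flow = −∇h = (+0.001359 east, -0.001271 north), which points southeast.

SE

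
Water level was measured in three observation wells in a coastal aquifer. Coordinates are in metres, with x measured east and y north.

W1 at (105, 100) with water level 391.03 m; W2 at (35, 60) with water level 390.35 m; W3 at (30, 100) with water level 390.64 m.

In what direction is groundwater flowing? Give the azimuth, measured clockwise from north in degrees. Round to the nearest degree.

213°

Taking W1 as reference: W2−W1 = (-70, -40, -0.68); W3−W1 = (-75, 0, -0.39).
Determinant of the coordinate differences = (-70)·0 − (-75)·(-40) = -3000.
∂h/∂x = [(-0.68)·0 − (-0.39)·(-40)] / -3000 = +0.005200
∂h/∂y = [(-70)·(-0.39) − (-75)·(-0.68)] / -3000 = +0.007900
Flow direction (−∇h) has components (-0.005200 E, -0.007900 N).
Azimuth = atan2(E, N) = atan2(-0.005200, -0.007900) = 213.4° ≈ 213°.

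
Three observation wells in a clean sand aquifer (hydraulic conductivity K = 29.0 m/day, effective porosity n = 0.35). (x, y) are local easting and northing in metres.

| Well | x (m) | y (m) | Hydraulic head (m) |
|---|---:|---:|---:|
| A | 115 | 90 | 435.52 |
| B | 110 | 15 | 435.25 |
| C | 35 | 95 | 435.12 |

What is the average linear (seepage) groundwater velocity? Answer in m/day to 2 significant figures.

With h = a·x + b·y + c and A as origin, the differences give:
  (-5)·a + (-75)·b = -0.27
  (-80)·a + 5·b = -0.40
Eliminate b (×5 and ×(-75), subtract): -6025·a = -31.350 → a = ∂h/∂x = +0.005203
Back-substitute: b = ∂h/∂y = +0.003253.
|∇h| = √(0.005203² + 0.003253²) = 0.006136
Seepage velocity v = K·i/n = 29.0 × 0.006136 / 0.35 = 0.5084 m/day.

0.51 m/day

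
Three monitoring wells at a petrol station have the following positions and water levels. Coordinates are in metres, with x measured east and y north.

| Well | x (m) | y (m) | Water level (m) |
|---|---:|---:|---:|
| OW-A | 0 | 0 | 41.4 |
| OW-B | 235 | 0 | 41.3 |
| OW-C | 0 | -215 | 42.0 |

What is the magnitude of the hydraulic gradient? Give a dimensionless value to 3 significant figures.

0.00282

∂h/∂x = (41.3 − 41.4) / (235 − 0) = -0.0004255
∂h/∂y = (42.0 − 41.4) / (-215 − 0) = -0.002791
|∇h| = √(-0.0004255² + -0.002791²) = 0.002823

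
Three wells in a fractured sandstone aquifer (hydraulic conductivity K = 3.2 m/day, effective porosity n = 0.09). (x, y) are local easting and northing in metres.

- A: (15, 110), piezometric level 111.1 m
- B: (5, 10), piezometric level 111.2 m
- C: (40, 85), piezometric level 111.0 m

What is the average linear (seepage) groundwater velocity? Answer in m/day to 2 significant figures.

Differences from A: to B (Δx, Δy, Δh) = (-10, -100, +0.1); to C = (25, -25, -0.1).
Solve a·Δx + b·Δy = Δh: det = (-10)·(-25) − 25·(-100) = 2750.
∂h/∂x = [(+0.1)·(-25) − (-0.1)·(-100)] / 2750 = -0.004545
∂h/∂y = [(-10)·(-0.1) − 25·(+0.1)] / 2750 = -0.0005455
|∇h| = √(-0.004545² + -0.0005455²) = 0.004578
Seepage velocity v = K·i/n = 3.2 × 0.004578 / 0.09 = 0.1628 m/day.

0.16 m/day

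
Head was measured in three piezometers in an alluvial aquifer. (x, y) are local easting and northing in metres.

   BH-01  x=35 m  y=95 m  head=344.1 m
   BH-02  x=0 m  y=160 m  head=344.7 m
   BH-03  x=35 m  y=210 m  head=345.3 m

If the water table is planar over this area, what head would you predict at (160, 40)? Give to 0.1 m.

Three-point gradient (reference BH-01): Δ to BH-02 = (-35, 65, +0.6), Δ to BH-03 = (0, 115, +1.2).
∂h/∂x = +0.002236, ∂h/∂y = +0.01043 (det = -4025).
h(160, 40) = 344.1 + (+0.002236)·(125) + (+0.01043)·(-55) = 344.1 +0.280 -0.574 = 343.806 m.

343.8 m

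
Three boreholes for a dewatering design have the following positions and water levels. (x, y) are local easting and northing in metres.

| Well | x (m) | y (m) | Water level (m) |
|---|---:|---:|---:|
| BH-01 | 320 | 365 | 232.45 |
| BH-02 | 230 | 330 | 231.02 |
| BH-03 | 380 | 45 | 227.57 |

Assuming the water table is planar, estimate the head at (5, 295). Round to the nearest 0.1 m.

228.3 m

Taking BH-01 as reference: BH-02−BH-01 = (-90, -35, -1.43); BH-03−BH-01 = (60, -320, -4.88).
Solve a·Δx + b·Δy = Δh: det = (-90)·(-320) − 60·(-35) = 30900.
∂h/∂x = [(-1.43)·(-320) − (-4.88)·(-35)] / 30900 = +0.009282
∂h/∂y = [(-90)·(-4.88) − 60·(-1.43)] / 30900 = +0.01699
h(5, 295) = 232.45 + (+0.009282)·(-315) + (+0.01699)·(-70) = 232.45 -2.924 -1.189 = 228.337 m.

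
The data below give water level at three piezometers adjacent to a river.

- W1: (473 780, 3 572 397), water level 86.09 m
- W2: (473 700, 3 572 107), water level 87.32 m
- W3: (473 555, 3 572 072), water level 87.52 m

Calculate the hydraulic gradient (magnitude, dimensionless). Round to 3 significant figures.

0.00415

With h = a·x + b·y + c and W1 as origin, the differences give:
  (-80)·a + (-290)·b = +1.23
  (-225)·a + (-325)·b = +1.43
Eliminate b (×(-325) and ×(-290), subtract): -39250·a = 14.950 → a = ∂h/∂x = -0.0003809
Back-substitute: b = ∂h/∂y = -0.004136.
|∇h| = √(-0.0003809² + -0.004136²) = 0.004154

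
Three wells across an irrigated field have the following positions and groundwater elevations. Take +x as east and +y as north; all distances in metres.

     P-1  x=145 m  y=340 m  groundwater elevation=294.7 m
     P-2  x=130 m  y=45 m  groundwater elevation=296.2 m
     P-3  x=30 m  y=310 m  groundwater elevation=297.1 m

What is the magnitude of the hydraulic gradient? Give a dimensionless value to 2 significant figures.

0.020

With h = a·x + b·y + c and P-1 as origin, the differences give:
  (-15)·a + (-295)·b = +1.5
  (-115)·a + (-30)·b = +2.4
Eliminate b (×(-30) and ×(-295), subtract): -33475·a = 663.00 → a = ∂h/∂x = -0.01981
Back-substitute: b = ∂h/∂y = -0.004078.
|∇h| = √(-0.01981² + -0.004078²) = 0.02023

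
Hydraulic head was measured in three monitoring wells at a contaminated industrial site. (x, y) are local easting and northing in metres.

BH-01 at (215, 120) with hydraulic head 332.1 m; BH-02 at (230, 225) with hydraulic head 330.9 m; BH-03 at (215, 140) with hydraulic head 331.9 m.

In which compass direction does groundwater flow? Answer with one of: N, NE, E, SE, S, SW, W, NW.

NE

Differences from BH-01: to BH-02 (Δx, Δy, Δh) = (15, 105, -1.2); to BH-03 = (0, 20, -0.2).
Solve a·Δx + b·Δy = Δh: det = 15·20 − 0·105 = 300.
∂h/∂x = [(-1.2)·20 − (-0.2)·105] / 300 = -0.010000
∂h/∂y = [15·(-0.2) − 0·(-1.2)] / 300 = -0.01000
Flow = −∇h = (+0.010000 east, +0.01000 north), which points northeast.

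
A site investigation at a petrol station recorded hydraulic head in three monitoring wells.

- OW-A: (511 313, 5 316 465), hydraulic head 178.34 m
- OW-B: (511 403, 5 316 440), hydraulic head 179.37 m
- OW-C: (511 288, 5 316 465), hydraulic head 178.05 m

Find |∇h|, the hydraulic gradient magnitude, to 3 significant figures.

Taking OW-A as reference: OW-B−OW-A = (90, -25, +1.03); OW-C−OW-A = (-25, 0, -0.29).
Solve a·Δx + b·Δy = Δh: det = 90·0 − (-25)·(-25) = -625.
∂h/∂x = [(+1.03)·0 − (-0.29)·(-25)] / -625 = +0.01160
∂h/∂y = [90·(-0.29) − (-25)·(+1.03)] / -625 = +0.0005600
|∇h| = √(0.01160² + 0.0005600²) = 0.01161

0.0116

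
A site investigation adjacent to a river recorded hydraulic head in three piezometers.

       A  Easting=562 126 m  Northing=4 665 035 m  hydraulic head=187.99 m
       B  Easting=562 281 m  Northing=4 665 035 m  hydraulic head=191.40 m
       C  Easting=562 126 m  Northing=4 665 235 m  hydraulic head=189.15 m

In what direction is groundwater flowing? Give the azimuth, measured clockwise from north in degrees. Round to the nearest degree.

255°

∂h/∂x = (191.40 − 187.99) / (562281 − 562126) = +0.02200
∂h/∂y = (189.15 − 187.99) / (4665235 − 4665035) = +0.005800
Flow direction (−∇h) has components (-0.02200 E, -0.005800 N).
Azimuth = atan2(E, N) = atan2(-0.02200, -0.005800) = 255.2° ≈ 255°.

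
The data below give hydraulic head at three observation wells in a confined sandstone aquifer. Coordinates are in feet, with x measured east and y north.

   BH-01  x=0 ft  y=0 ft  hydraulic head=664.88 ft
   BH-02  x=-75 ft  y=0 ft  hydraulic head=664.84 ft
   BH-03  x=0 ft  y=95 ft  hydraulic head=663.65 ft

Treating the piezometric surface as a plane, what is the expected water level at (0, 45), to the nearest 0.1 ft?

∂h/∂x = (664.84 − 664.88) / (-75 − 0) = +0.0005333
∂h/∂y = (663.65 − 664.88) / (95 − 0) = -0.01295
h(0, 45) = 664.88 + (+0.0005333)·(0) + (-0.01295)·(45) = 664.88 +0.000 -0.583 = 664.297 ft.

664.3 ft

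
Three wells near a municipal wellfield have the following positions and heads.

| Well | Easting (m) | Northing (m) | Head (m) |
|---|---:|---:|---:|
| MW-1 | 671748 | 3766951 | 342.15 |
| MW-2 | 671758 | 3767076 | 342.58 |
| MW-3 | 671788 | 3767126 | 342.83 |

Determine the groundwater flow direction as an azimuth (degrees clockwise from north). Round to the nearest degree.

223°

Taking MW-1 as reference: MW-2−MW-1 = (10, 125, +0.43); MW-3−MW-1 = (40, 175, +0.68).
Determinant of the coordinate differences = 10·175 − 40·125 = -3250.
∂h/∂x = [(+0.43)·175 − (+0.68)·125] / -3250 = +0.003000
∂h/∂y = [10·(+0.68) − 40·(+0.43)] / -3250 = +0.003200
Flow direction (−∇h) has components (-0.003000 E, -0.003200 N).
Azimuth = atan2(E, N) = atan2(-0.003000, -0.003200) = 223.2° ≈ 223°.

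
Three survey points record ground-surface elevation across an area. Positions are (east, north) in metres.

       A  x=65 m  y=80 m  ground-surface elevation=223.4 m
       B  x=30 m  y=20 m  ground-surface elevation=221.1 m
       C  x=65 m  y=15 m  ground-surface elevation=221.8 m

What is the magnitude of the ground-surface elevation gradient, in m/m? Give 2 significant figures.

Differences from A: to B (Δx, Δy, Δh) = (-35, -60, -2.3); to C = (0, -65, -1.6).
Solve a·Δx + b·Δy = Δz: det = (-35)·(-65) − 0·(-60) = 2275.
∂z/∂x = [(-2.3)·(-65) − (-1.6)·(-60)] / 2275 = +0.02352
∂z/∂y = [(-35)·(-1.6) − 0·(-2.3)] / 2275 = +0.02462
|∇f| = √(0.02352² + 0.02462²) = 0.03405 m/m

0.034 m/m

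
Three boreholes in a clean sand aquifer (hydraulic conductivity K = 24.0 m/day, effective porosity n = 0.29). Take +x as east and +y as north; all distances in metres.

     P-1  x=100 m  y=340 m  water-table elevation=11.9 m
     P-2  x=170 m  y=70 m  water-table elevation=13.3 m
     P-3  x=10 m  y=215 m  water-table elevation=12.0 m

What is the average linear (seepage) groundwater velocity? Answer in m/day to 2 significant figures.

Differences from P-1: to P-2 (Δx, Δy, Δh) = (70, -270, +1.4); to P-3 = (-90, -125, +0.1).
Solve a·Δx + b·Δy = Δh: det = 70·(-125) − (-90)·(-270) = -33050.
∂h/∂x = [(+1.4)·(-125) − (+0.1)·(-270)] / -33050 = +0.004478
∂h/∂y = [70·(+0.1) − (-90)·(+1.4)] / -33050 = -0.004024
|∇h| = √(0.004478² + -0.004024²) = 0.00602
Seepage velocity v = K·i/n = 24.0 × 0.00602 / 0.29 = 0.4982 m/day.

0.50 m/day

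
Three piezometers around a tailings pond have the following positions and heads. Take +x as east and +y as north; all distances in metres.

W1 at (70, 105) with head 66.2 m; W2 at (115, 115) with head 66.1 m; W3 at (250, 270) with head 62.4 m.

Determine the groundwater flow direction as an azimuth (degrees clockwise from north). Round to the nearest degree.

352°

Taking W1 as reference: W2−W1 = (45, 10, -0.1); W3−W1 = (180, 165, -3.8).
Determinant of the coordinate differences = 45·165 − 180·10 = 5625.
∂h/∂x = [(-0.1)·165 − (-3.8)·10] / 5625 = +0.003822
∂h/∂y = [45·(-3.8) − 180·(-0.1)] / 5625 = -0.02720
Flow direction (−∇h) has components (-0.003822 E, +0.02720 N).
Azimuth = atan2(E, N) = atan2(-0.003822, +0.02720) = 352.0° ≈ 352°.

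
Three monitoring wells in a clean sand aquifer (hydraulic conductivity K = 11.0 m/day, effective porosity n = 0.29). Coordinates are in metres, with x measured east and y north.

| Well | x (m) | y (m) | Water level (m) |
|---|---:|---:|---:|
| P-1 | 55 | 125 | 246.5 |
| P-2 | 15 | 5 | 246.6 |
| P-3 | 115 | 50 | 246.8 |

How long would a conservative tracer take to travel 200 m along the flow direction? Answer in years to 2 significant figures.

4.4 years

Differences from P-1: to P-2 (Δx, Δy, Δh) = (-40, -120, +0.1); to P-3 = (60, -75, +0.3).
Determinant of the coordinate differences = (-40)·(-75) − 60·(-120) = 10200.
∂h/∂x = [(+0.1)·(-75) − (+0.3)·(-120)] / 10200 = +0.002794
∂h/∂y = [(-40)·(+0.3) − 60·(+0.1)] / 10200 = -0.001765
|∇h| = √(0.002794² + -0.001765²) = 0.003305
Seepage velocity v = K·i/n = 11.0 × 0.003305 / 0.29 = 0.1254 m/day.
t = 200 / 0.1254 = 1595 days = 4.37 years.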